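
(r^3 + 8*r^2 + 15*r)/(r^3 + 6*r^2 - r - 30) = r/(r - 2)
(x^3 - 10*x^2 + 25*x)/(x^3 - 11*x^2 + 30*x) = (x - 5)/(x - 6)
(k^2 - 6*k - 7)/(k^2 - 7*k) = (k + 1)/k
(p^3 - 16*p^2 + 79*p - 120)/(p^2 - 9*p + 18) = (p^2 - 13*p + 40)/(p - 6)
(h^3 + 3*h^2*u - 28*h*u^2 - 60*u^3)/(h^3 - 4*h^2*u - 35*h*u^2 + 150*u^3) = (-h - 2*u)/(-h + 5*u)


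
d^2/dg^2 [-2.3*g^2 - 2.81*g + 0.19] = -4.60000000000000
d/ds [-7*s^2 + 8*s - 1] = 8 - 14*s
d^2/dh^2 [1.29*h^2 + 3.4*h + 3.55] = 2.58000000000000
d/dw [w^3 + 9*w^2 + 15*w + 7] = 3*w^2 + 18*w + 15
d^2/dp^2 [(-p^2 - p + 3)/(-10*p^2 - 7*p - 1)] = 6*(10*p^3 - 310*p^2 - 220*p - 41)/(1000*p^6 + 2100*p^5 + 1770*p^4 + 763*p^3 + 177*p^2 + 21*p + 1)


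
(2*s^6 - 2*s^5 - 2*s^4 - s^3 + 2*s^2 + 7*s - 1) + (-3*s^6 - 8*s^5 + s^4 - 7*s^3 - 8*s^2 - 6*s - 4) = -s^6 - 10*s^5 - s^4 - 8*s^3 - 6*s^2 + s - 5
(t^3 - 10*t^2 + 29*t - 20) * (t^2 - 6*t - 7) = t^5 - 16*t^4 + 82*t^3 - 124*t^2 - 83*t + 140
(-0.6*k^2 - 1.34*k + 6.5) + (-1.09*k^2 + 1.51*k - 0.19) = -1.69*k^2 + 0.17*k + 6.31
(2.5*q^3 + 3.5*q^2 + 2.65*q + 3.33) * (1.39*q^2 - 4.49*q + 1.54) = 3.475*q^5 - 6.36*q^4 - 8.1815*q^3 - 1.8798*q^2 - 10.8707*q + 5.1282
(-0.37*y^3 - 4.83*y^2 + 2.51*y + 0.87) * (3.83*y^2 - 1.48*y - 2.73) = -1.4171*y^5 - 17.9513*y^4 + 17.7718*y^3 + 12.8032*y^2 - 8.1399*y - 2.3751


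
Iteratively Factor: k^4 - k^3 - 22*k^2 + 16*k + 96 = (k - 3)*(k^3 + 2*k^2 - 16*k - 32) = (k - 4)*(k - 3)*(k^2 + 6*k + 8) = (k - 4)*(k - 3)*(k + 2)*(k + 4)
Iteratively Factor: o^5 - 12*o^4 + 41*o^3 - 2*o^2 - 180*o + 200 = (o - 2)*(o^4 - 10*o^3 + 21*o^2 + 40*o - 100) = (o - 5)*(o - 2)*(o^3 - 5*o^2 - 4*o + 20) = (o - 5)*(o - 2)*(o + 2)*(o^2 - 7*o + 10) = (o - 5)^2*(o - 2)*(o + 2)*(o - 2)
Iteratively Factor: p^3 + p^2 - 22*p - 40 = (p - 5)*(p^2 + 6*p + 8) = (p - 5)*(p + 2)*(p + 4)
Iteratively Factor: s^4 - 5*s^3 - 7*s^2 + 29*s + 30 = (s + 2)*(s^3 - 7*s^2 + 7*s + 15) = (s - 5)*(s + 2)*(s^2 - 2*s - 3) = (s - 5)*(s + 1)*(s + 2)*(s - 3)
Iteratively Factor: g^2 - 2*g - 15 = (g - 5)*(g + 3)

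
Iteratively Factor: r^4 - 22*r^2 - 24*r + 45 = (r - 5)*(r^3 + 5*r^2 + 3*r - 9) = (r - 5)*(r + 3)*(r^2 + 2*r - 3) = (r - 5)*(r + 3)^2*(r - 1)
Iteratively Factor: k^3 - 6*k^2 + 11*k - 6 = (k - 2)*(k^2 - 4*k + 3) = (k - 2)*(k - 1)*(k - 3)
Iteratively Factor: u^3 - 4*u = (u + 2)*(u^2 - 2*u) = u*(u + 2)*(u - 2)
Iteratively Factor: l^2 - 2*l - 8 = (l + 2)*(l - 4)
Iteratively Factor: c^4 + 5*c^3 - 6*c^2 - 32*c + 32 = (c - 2)*(c^3 + 7*c^2 + 8*c - 16) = (c - 2)*(c + 4)*(c^2 + 3*c - 4) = (c - 2)*(c + 4)^2*(c - 1)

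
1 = 1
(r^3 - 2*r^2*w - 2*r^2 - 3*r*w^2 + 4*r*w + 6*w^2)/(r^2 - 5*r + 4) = (r^3 - 2*r^2*w - 2*r^2 - 3*r*w^2 + 4*r*w + 6*w^2)/(r^2 - 5*r + 4)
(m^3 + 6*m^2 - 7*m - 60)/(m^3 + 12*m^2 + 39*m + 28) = (m^2 + 2*m - 15)/(m^2 + 8*m + 7)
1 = 1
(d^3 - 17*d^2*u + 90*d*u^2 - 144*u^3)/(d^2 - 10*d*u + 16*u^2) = (-d^2 + 9*d*u - 18*u^2)/(-d + 2*u)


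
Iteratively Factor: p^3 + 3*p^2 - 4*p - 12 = (p + 3)*(p^2 - 4) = (p - 2)*(p + 3)*(p + 2)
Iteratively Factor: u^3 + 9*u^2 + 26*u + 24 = (u + 4)*(u^2 + 5*u + 6) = (u + 3)*(u + 4)*(u + 2)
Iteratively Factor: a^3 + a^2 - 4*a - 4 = (a - 2)*(a^2 + 3*a + 2) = (a - 2)*(a + 2)*(a + 1)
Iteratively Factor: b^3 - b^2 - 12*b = (b)*(b^2 - b - 12) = b*(b + 3)*(b - 4)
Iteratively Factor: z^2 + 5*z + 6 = (z + 2)*(z + 3)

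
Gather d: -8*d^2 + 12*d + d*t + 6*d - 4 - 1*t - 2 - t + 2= -8*d^2 + d*(t + 18) - 2*t - 4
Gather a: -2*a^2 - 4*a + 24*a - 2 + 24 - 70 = -2*a^2 + 20*a - 48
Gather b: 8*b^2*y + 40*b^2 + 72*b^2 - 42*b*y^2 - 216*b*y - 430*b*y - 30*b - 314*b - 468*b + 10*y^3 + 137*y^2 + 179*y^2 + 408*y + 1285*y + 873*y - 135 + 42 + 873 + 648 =b^2*(8*y + 112) + b*(-42*y^2 - 646*y - 812) + 10*y^3 + 316*y^2 + 2566*y + 1428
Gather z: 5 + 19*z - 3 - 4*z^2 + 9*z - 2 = -4*z^2 + 28*z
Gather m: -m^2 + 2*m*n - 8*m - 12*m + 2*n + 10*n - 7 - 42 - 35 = -m^2 + m*(2*n - 20) + 12*n - 84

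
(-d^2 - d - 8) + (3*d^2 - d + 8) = 2*d^2 - 2*d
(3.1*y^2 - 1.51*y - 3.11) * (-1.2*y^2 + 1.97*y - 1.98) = -3.72*y^4 + 7.919*y^3 - 5.3807*y^2 - 3.1369*y + 6.1578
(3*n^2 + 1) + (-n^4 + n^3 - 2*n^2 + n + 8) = -n^4 + n^3 + n^2 + n + 9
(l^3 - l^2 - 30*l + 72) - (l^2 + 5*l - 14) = l^3 - 2*l^2 - 35*l + 86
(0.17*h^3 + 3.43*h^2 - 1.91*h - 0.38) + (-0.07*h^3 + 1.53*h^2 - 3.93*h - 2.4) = 0.1*h^3 + 4.96*h^2 - 5.84*h - 2.78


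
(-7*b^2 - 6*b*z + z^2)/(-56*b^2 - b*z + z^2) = (7*b^2 + 6*b*z - z^2)/(56*b^2 + b*z - z^2)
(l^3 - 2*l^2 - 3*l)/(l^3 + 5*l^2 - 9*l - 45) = l*(l + 1)/(l^2 + 8*l + 15)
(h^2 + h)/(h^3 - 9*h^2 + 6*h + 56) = h*(h + 1)/(h^3 - 9*h^2 + 6*h + 56)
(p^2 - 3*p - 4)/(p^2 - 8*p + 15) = (p^2 - 3*p - 4)/(p^2 - 8*p + 15)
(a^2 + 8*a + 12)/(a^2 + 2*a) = (a + 6)/a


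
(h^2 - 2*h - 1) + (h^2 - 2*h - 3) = 2*h^2 - 4*h - 4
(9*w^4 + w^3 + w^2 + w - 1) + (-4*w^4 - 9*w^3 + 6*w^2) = 5*w^4 - 8*w^3 + 7*w^2 + w - 1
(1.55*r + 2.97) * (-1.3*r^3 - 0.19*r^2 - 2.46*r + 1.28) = -2.015*r^4 - 4.1555*r^3 - 4.3773*r^2 - 5.3222*r + 3.8016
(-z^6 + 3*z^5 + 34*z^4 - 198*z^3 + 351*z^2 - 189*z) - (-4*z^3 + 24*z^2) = -z^6 + 3*z^5 + 34*z^4 - 194*z^3 + 327*z^2 - 189*z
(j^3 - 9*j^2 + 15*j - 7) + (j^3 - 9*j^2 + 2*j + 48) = 2*j^3 - 18*j^2 + 17*j + 41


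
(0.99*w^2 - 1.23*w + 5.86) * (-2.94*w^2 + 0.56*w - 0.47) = -2.9106*w^4 + 4.1706*w^3 - 18.3825*w^2 + 3.8597*w - 2.7542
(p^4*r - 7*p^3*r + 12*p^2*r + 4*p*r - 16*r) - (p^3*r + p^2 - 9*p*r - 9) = p^4*r - 8*p^3*r + 12*p^2*r - p^2 + 13*p*r - 16*r + 9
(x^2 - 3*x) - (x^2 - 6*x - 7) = 3*x + 7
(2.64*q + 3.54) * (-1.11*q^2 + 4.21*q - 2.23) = -2.9304*q^3 + 7.185*q^2 + 9.0162*q - 7.8942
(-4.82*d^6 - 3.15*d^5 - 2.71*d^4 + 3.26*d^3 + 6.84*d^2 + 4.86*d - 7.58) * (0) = 0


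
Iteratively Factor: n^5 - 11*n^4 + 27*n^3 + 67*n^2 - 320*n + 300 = (n - 2)*(n^4 - 9*n^3 + 9*n^2 + 85*n - 150) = (n - 2)*(n + 3)*(n^3 - 12*n^2 + 45*n - 50) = (n - 2)^2*(n + 3)*(n^2 - 10*n + 25) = (n - 5)*(n - 2)^2*(n + 3)*(n - 5)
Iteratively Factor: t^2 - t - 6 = (t + 2)*(t - 3)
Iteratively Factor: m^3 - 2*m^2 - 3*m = (m - 3)*(m^2 + m) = (m - 3)*(m + 1)*(m)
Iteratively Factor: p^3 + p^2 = (p)*(p^2 + p) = p^2*(p + 1)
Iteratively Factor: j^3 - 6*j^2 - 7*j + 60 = (j + 3)*(j^2 - 9*j + 20) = (j - 5)*(j + 3)*(j - 4)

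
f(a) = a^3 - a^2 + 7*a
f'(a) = 3*a^2 - 2*a + 7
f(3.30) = 48.15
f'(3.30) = 33.07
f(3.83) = 68.32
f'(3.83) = 43.35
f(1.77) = 14.80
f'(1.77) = 12.86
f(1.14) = 8.16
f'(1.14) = 8.62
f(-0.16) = -1.15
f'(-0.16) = 7.40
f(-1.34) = -13.58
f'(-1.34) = 15.07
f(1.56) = 12.28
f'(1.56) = 11.18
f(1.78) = 14.93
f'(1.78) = 12.95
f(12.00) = 1668.00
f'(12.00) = 415.00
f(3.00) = 39.00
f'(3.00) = 28.00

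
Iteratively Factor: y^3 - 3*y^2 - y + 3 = (y + 1)*(y^2 - 4*y + 3) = (y - 1)*(y + 1)*(y - 3)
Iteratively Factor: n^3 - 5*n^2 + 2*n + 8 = (n - 4)*(n^2 - n - 2) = (n - 4)*(n + 1)*(n - 2)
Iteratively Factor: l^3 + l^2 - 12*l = (l)*(l^2 + l - 12) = l*(l - 3)*(l + 4)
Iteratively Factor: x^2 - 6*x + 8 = (x - 4)*(x - 2)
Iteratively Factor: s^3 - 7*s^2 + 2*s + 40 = (s + 2)*(s^2 - 9*s + 20) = (s - 5)*(s + 2)*(s - 4)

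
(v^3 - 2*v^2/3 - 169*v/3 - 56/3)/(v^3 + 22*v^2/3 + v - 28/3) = (3*v^2 - 23*v - 8)/(3*v^2 + v - 4)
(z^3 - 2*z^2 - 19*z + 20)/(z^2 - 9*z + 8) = (z^2 - z - 20)/(z - 8)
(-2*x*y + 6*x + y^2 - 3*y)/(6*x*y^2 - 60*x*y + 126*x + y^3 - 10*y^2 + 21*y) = (-2*x + y)/(6*x*y - 42*x + y^2 - 7*y)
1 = 1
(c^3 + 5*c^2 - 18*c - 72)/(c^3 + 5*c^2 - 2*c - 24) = (c^2 + 2*c - 24)/(c^2 + 2*c - 8)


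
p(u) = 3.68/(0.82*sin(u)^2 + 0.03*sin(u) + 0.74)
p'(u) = 3.68*(-1.64*sin(u)*cos(u) - 0.03*cos(u))/(0.82*sin(u)^2 + 0.03*sin(u) + 0.74)^2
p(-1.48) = 2.42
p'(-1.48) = 0.23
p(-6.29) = 4.97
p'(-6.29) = -0.13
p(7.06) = 3.16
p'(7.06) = -2.28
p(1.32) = 2.39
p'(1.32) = -0.62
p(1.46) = 2.33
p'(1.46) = -0.27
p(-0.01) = 4.97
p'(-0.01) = -0.09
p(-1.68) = 2.42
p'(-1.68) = -0.28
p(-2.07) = 2.73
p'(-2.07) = -1.37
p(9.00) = 4.13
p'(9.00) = 2.98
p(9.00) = 4.13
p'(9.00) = 2.98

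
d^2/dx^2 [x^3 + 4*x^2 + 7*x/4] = 6*x + 8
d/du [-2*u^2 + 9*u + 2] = 9 - 4*u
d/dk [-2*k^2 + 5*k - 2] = 5 - 4*k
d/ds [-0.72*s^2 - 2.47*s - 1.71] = -1.44*s - 2.47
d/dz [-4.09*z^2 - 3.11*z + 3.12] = -8.18*z - 3.11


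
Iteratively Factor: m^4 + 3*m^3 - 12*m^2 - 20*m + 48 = (m - 2)*(m^3 + 5*m^2 - 2*m - 24) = (m - 2)*(m + 3)*(m^2 + 2*m - 8) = (m - 2)*(m + 3)*(m + 4)*(m - 2)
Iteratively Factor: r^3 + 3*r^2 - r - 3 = (r + 1)*(r^2 + 2*r - 3) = (r + 1)*(r + 3)*(r - 1)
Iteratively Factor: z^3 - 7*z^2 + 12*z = (z - 3)*(z^2 - 4*z) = z*(z - 3)*(z - 4)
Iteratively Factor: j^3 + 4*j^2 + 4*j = (j + 2)*(j^2 + 2*j) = (j + 2)^2*(j)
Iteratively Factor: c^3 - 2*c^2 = (c - 2)*(c^2) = c*(c - 2)*(c)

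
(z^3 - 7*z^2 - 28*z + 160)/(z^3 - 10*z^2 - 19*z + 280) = (z - 4)/(z - 7)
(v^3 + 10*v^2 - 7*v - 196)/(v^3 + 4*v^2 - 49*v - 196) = (v^2 + 3*v - 28)/(v^2 - 3*v - 28)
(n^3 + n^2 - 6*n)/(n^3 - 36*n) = (n^2 + n - 6)/(n^2 - 36)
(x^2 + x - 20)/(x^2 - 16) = (x + 5)/(x + 4)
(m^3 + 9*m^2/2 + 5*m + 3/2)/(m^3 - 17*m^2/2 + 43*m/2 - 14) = (2*m^3 + 9*m^2 + 10*m + 3)/(2*m^3 - 17*m^2 + 43*m - 28)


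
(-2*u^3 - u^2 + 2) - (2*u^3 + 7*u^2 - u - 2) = -4*u^3 - 8*u^2 + u + 4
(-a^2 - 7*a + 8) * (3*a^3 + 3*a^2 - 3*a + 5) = -3*a^5 - 24*a^4 + 6*a^3 + 40*a^2 - 59*a + 40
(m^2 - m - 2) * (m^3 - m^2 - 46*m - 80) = m^5 - 2*m^4 - 47*m^3 - 32*m^2 + 172*m + 160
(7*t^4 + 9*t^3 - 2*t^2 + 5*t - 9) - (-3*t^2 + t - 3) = 7*t^4 + 9*t^3 + t^2 + 4*t - 6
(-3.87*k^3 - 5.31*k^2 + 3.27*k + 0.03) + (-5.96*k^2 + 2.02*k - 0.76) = -3.87*k^3 - 11.27*k^2 + 5.29*k - 0.73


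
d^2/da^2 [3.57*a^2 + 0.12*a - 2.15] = 7.14000000000000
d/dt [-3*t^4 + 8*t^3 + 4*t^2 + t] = -12*t^3 + 24*t^2 + 8*t + 1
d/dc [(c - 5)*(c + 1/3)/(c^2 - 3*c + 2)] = (5*c^2 + 22*c - 43)/(3*(c^4 - 6*c^3 + 13*c^2 - 12*c + 4))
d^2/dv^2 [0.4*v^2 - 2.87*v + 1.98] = 0.800000000000000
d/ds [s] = 1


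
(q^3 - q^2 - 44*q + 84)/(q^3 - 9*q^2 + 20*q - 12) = (q + 7)/(q - 1)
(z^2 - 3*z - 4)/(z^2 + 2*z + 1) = (z - 4)/(z + 1)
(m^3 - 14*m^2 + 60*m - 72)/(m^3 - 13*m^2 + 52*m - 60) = (m - 6)/(m - 5)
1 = 1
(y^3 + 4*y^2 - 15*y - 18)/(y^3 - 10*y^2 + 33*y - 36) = (y^2 + 7*y + 6)/(y^2 - 7*y + 12)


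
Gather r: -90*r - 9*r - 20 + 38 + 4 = 22 - 99*r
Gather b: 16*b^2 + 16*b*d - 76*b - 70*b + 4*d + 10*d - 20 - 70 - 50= 16*b^2 + b*(16*d - 146) + 14*d - 140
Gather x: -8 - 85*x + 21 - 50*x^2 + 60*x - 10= -50*x^2 - 25*x + 3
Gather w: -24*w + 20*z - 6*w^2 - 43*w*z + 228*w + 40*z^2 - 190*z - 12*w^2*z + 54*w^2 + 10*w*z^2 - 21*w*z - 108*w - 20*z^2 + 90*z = w^2*(48 - 12*z) + w*(10*z^2 - 64*z + 96) + 20*z^2 - 80*z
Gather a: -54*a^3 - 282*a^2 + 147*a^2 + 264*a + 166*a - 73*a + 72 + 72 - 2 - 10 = -54*a^3 - 135*a^2 + 357*a + 132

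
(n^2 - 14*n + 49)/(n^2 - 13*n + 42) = (n - 7)/(n - 6)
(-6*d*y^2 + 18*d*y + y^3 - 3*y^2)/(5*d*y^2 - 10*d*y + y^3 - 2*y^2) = (-6*d*y + 18*d + y^2 - 3*y)/(5*d*y - 10*d + y^2 - 2*y)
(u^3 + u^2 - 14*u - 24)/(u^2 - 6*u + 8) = (u^2 + 5*u + 6)/(u - 2)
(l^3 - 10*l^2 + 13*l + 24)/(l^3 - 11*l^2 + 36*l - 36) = (l^2 - 7*l - 8)/(l^2 - 8*l + 12)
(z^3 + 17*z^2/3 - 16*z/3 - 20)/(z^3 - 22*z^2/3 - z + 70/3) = (z + 6)/(z - 7)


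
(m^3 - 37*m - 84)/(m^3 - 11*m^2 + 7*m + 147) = (m + 4)/(m - 7)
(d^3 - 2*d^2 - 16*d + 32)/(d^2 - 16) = d - 2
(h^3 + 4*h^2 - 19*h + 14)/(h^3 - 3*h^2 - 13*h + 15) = (h^2 + 5*h - 14)/(h^2 - 2*h - 15)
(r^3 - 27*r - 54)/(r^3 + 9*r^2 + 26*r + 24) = (r^2 - 3*r - 18)/(r^2 + 6*r + 8)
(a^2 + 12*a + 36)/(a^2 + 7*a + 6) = (a + 6)/(a + 1)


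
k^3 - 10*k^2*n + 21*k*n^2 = k*(k - 7*n)*(k - 3*n)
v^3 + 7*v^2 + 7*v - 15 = (v - 1)*(v + 3)*(v + 5)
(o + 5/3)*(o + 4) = o^2 + 17*o/3 + 20/3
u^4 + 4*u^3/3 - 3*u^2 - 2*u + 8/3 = (u - 1)^2*(u + 4/3)*(u + 2)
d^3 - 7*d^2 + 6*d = d*(d - 6)*(d - 1)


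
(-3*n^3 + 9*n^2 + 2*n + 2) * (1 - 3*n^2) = 9*n^5 - 27*n^4 - 9*n^3 + 3*n^2 + 2*n + 2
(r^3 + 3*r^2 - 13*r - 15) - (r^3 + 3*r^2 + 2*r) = -15*r - 15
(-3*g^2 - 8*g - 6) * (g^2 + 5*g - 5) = -3*g^4 - 23*g^3 - 31*g^2 + 10*g + 30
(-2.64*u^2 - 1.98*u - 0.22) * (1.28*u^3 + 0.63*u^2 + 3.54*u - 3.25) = -3.3792*u^5 - 4.1976*u^4 - 10.8746*u^3 + 1.4322*u^2 + 5.6562*u + 0.715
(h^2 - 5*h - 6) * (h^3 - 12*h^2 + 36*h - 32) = h^5 - 17*h^4 + 90*h^3 - 140*h^2 - 56*h + 192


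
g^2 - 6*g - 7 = (g - 7)*(g + 1)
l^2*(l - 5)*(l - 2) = l^4 - 7*l^3 + 10*l^2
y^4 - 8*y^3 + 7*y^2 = y^2*(y - 7)*(y - 1)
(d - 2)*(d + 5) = d^2 + 3*d - 10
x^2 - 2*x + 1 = (x - 1)^2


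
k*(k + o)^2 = k^3 + 2*k^2*o + k*o^2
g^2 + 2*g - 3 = (g - 1)*(g + 3)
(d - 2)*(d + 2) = d^2 - 4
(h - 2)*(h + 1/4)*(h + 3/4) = h^3 - h^2 - 29*h/16 - 3/8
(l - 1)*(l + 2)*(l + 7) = l^3 + 8*l^2 + 5*l - 14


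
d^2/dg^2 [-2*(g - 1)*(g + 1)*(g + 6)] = -12*g - 24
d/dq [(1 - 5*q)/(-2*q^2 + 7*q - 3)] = 2*(-5*q^2 + 2*q + 4)/(4*q^4 - 28*q^3 + 61*q^2 - 42*q + 9)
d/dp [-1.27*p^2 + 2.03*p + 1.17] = 2.03 - 2.54*p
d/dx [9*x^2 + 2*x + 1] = 18*x + 2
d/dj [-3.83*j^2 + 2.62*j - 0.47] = 2.62 - 7.66*j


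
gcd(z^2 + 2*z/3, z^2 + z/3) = z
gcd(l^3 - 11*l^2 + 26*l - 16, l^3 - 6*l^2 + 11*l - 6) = l^2 - 3*l + 2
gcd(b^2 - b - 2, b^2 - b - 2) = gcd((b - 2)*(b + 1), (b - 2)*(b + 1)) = b^2 - b - 2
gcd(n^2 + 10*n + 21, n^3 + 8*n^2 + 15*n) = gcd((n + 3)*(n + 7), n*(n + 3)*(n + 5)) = n + 3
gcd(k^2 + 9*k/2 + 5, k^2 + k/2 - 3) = k + 2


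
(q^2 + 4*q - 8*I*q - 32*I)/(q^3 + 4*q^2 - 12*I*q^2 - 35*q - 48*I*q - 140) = (q - 8*I)/(q^2 - 12*I*q - 35)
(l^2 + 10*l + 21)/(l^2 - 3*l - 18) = (l + 7)/(l - 6)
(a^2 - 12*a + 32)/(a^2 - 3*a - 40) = (a - 4)/(a + 5)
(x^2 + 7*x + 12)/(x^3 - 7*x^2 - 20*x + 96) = (x + 3)/(x^2 - 11*x + 24)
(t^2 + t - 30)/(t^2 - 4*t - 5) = (t + 6)/(t + 1)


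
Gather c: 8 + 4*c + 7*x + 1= 4*c + 7*x + 9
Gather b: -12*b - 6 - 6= -12*b - 12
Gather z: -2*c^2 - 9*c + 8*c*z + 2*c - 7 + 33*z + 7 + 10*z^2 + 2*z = -2*c^2 - 7*c + 10*z^2 + z*(8*c + 35)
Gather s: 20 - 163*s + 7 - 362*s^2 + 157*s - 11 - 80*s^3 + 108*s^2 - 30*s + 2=-80*s^3 - 254*s^2 - 36*s + 18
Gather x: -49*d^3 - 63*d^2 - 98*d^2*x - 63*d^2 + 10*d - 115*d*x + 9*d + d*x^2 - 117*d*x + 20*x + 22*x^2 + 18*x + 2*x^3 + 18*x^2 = -49*d^3 - 126*d^2 + 19*d + 2*x^3 + x^2*(d + 40) + x*(-98*d^2 - 232*d + 38)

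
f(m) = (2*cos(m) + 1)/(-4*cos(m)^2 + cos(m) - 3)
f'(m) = (-8*sin(m)*cos(m) + sin(m))*(2*cos(m) + 1)/(-4*cos(m)^2 + cos(m) - 3)^2 - 2*sin(m)/(-4*cos(m)^2 + cos(m) - 3)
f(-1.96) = -0.06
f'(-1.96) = -0.53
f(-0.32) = -0.51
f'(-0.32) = 0.08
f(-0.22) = -0.51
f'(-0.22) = 0.05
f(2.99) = 0.12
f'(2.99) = 0.02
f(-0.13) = -0.50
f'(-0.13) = 0.03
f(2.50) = 0.09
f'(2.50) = 0.12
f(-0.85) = -0.57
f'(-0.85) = 0.08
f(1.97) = -0.06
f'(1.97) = 0.51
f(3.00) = 0.12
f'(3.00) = 0.02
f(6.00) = -0.51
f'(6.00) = 0.07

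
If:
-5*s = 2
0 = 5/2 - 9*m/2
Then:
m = 5/9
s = -2/5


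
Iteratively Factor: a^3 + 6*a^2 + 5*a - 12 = (a + 4)*(a^2 + 2*a - 3) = (a + 3)*(a + 4)*(a - 1)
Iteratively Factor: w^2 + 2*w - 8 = (w - 2)*(w + 4)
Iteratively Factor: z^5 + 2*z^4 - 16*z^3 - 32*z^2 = (z + 4)*(z^4 - 2*z^3 - 8*z^2) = (z - 4)*(z + 4)*(z^3 + 2*z^2) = z*(z - 4)*(z + 4)*(z^2 + 2*z) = z^2*(z - 4)*(z + 4)*(z + 2)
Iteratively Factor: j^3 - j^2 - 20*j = (j)*(j^2 - j - 20) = j*(j + 4)*(j - 5)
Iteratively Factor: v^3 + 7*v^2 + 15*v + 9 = (v + 1)*(v^2 + 6*v + 9) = (v + 1)*(v + 3)*(v + 3)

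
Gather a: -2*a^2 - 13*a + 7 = -2*a^2 - 13*a + 7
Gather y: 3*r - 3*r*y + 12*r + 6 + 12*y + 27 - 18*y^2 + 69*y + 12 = 15*r - 18*y^2 + y*(81 - 3*r) + 45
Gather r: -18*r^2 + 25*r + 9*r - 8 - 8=-18*r^2 + 34*r - 16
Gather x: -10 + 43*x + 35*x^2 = 35*x^2 + 43*x - 10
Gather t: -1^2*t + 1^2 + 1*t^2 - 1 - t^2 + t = 0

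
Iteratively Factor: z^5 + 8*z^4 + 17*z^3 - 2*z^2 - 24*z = (z + 4)*(z^4 + 4*z^3 + z^2 - 6*z) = (z - 1)*(z + 4)*(z^3 + 5*z^2 + 6*z) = (z - 1)*(z + 2)*(z + 4)*(z^2 + 3*z) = (z - 1)*(z + 2)*(z + 3)*(z + 4)*(z)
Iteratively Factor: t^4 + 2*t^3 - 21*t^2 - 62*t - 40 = (t + 4)*(t^3 - 2*t^2 - 13*t - 10) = (t - 5)*(t + 4)*(t^2 + 3*t + 2) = (t - 5)*(t + 1)*(t + 4)*(t + 2)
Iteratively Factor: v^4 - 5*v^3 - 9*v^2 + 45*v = (v - 5)*(v^3 - 9*v) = (v - 5)*(v + 3)*(v^2 - 3*v) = v*(v - 5)*(v + 3)*(v - 3)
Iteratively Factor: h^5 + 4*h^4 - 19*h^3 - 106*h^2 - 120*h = (h + 4)*(h^4 - 19*h^2 - 30*h) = (h - 5)*(h + 4)*(h^3 + 5*h^2 + 6*h) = (h - 5)*(h + 3)*(h + 4)*(h^2 + 2*h) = h*(h - 5)*(h + 3)*(h + 4)*(h + 2)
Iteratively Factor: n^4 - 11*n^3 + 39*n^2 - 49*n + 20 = (n - 1)*(n^3 - 10*n^2 + 29*n - 20) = (n - 5)*(n - 1)*(n^2 - 5*n + 4) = (n - 5)*(n - 1)^2*(n - 4)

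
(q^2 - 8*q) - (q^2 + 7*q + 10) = -15*q - 10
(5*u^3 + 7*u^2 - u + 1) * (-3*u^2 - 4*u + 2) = -15*u^5 - 41*u^4 - 15*u^3 + 15*u^2 - 6*u + 2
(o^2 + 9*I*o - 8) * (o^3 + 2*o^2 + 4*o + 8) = o^5 + 2*o^4 + 9*I*o^4 - 4*o^3 + 18*I*o^3 - 8*o^2 + 36*I*o^2 - 32*o + 72*I*o - 64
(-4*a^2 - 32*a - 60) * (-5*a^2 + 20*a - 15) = 20*a^4 + 80*a^3 - 280*a^2 - 720*a + 900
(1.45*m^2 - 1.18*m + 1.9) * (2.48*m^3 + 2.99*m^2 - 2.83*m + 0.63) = 3.596*m^5 + 1.4091*m^4 - 2.9197*m^3 + 9.9339*m^2 - 6.1204*m + 1.197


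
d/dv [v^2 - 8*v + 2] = 2*v - 8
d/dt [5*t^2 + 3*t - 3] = 10*t + 3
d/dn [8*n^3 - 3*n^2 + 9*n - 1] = 24*n^2 - 6*n + 9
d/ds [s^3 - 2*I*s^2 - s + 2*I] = 3*s^2 - 4*I*s - 1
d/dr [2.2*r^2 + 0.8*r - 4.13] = 4.4*r + 0.8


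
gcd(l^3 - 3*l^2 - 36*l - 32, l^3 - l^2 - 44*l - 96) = l^2 - 4*l - 32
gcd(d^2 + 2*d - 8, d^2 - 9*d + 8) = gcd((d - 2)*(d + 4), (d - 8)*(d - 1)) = 1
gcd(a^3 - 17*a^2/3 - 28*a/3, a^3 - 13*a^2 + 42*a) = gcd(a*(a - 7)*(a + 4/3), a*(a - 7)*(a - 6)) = a^2 - 7*a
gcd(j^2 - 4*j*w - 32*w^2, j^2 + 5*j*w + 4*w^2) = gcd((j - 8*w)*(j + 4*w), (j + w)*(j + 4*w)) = j + 4*w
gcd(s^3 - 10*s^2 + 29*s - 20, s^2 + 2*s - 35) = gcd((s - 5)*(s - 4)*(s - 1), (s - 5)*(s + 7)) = s - 5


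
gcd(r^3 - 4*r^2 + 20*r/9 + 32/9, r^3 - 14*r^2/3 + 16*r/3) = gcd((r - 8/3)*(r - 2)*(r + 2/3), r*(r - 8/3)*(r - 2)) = r^2 - 14*r/3 + 16/3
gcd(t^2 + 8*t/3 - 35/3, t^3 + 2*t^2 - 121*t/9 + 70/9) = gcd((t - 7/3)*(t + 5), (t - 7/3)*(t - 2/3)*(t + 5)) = t^2 + 8*t/3 - 35/3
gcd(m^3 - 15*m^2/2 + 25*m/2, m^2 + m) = m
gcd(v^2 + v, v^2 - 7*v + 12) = 1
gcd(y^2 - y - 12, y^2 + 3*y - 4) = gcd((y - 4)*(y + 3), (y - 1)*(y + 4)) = 1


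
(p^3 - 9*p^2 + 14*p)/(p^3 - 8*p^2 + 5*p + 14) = p/(p + 1)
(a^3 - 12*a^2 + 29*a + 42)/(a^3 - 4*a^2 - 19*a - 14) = (a - 6)/(a + 2)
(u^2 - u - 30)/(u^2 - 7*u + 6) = (u + 5)/(u - 1)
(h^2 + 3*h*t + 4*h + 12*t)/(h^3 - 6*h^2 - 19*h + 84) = (h + 3*t)/(h^2 - 10*h + 21)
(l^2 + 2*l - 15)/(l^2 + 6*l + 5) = (l - 3)/(l + 1)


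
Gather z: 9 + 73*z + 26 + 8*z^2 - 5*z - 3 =8*z^2 + 68*z + 32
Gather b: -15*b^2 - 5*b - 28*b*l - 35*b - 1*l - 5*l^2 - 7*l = -15*b^2 + b*(-28*l - 40) - 5*l^2 - 8*l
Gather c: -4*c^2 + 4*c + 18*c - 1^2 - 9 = -4*c^2 + 22*c - 10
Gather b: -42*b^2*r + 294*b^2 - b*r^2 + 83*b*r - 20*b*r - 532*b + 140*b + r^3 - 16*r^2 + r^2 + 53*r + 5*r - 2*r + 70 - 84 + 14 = b^2*(294 - 42*r) + b*(-r^2 + 63*r - 392) + r^3 - 15*r^2 + 56*r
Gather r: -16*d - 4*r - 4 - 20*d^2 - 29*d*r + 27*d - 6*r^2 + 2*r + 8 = -20*d^2 + 11*d - 6*r^2 + r*(-29*d - 2) + 4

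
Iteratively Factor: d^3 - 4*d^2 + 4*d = (d)*(d^2 - 4*d + 4) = d*(d - 2)*(d - 2)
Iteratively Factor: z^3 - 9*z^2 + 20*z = (z)*(z^2 - 9*z + 20) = z*(z - 4)*(z - 5)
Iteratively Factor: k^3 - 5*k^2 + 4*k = (k - 4)*(k^2 - k) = (k - 4)*(k - 1)*(k)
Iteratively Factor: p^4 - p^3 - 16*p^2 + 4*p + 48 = (p - 4)*(p^3 + 3*p^2 - 4*p - 12) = (p - 4)*(p + 2)*(p^2 + p - 6) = (p - 4)*(p - 2)*(p + 2)*(p + 3)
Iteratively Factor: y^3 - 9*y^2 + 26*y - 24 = (y - 3)*(y^2 - 6*y + 8) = (y - 4)*(y - 3)*(y - 2)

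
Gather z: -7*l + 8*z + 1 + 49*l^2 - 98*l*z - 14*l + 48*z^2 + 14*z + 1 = 49*l^2 - 21*l + 48*z^2 + z*(22 - 98*l) + 2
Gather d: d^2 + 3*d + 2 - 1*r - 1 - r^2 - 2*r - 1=d^2 + 3*d - r^2 - 3*r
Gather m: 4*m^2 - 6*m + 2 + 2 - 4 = 4*m^2 - 6*m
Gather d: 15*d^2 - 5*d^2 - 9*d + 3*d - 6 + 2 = 10*d^2 - 6*d - 4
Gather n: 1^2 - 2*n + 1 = 2 - 2*n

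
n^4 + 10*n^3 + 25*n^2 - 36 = (n - 1)*(n + 2)*(n + 3)*(n + 6)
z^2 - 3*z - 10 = (z - 5)*(z + 2)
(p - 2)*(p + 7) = p^2 + 5*p - 14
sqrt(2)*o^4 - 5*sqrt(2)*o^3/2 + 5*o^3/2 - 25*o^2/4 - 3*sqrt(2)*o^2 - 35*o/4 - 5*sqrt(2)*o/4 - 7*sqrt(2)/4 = (o - 7/2)*(o + 1)*(o + sqrt(2))*(sqrt(2)*o + 1/2)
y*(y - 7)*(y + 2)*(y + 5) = y^4 - 39*y^2 - 70*y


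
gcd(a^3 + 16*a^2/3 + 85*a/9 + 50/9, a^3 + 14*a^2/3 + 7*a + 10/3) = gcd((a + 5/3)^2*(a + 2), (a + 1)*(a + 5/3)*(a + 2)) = a^2 + 11*a/3 + 10/3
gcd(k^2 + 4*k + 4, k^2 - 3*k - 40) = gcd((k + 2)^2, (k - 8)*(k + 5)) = 1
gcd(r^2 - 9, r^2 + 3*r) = r + 3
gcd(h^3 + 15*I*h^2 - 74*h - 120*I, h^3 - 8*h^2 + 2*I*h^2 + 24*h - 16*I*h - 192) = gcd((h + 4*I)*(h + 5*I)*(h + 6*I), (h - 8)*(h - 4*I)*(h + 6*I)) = h + 6*I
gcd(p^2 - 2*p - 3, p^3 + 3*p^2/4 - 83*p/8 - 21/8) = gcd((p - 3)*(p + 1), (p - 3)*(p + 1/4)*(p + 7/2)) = p - 3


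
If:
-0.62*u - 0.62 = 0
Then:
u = -1.00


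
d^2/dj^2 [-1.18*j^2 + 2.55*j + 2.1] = -2.36000000000000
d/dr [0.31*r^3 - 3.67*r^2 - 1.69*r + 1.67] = 0.93*r^2 - 7.34*r - 1.69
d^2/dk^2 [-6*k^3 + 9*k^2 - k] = 18 - 36*k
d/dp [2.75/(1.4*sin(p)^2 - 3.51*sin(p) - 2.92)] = (9.6525 - 7.7*sin(p))*cos(p)/(-1.4*sin(p)^2 + 3.51*sin(p) + 2.92)^2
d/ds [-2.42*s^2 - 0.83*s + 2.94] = -4.84*s - 0.83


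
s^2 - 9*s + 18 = (s - 6)*(s - 3)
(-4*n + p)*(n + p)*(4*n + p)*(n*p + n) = -16*n^4*p - 16*n^4 - 16*n^3*p^2 - 16*n^3*p + n^2*p^3 + n^2*p^2 + n*p^4 + n*p^3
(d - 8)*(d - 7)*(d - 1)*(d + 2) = d^4 - 14*d^3 + 39*d^2 + 86*d - 112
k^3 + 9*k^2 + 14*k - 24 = (k - 1)*(k + 4)*(k + 6)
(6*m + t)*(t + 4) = 6*m*t + 24*m + t^2 + 4*t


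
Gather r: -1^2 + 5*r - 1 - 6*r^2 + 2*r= -6*r^2 + 7*r - 2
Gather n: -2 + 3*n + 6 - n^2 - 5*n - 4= -n^2 - 2*n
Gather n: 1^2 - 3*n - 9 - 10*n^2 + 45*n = -10*n^2 + 42*n - 8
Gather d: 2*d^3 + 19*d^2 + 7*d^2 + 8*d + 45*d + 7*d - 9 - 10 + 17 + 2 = 2*d^3 + 26*d^2 + 60*d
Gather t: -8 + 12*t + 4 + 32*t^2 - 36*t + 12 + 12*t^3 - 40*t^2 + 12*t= 12*t^3 - 8*t^2 - 12*t + 8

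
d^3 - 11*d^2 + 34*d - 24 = (d - 6)*(d - 4)*(d - 1)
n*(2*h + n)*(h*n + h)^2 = 2*h^3*n^3 + 4*h^3*n^2 + 2*h^3*n + h^2*n^4 + 2*h^2*n^3 + h^2*n^2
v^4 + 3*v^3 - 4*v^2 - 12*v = v*(v - 2)*(v + 2)*(v + 3)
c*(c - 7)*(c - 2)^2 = c^4 - 11*c^3 + 32*c^2 - 28*c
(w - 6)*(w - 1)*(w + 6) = w^3 - w^2 - 36*w + 36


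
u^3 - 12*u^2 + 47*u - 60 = (u - 5)*(u - 4)*(u - 3)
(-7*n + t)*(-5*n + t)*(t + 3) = 35*n^2*t + 105*n^2 - 12*n*t^2 - 36*n*t + t^3 + 3*t^2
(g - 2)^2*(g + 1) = g^3 - 3*g^2 + 4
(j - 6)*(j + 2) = j^2 - 4*j - 12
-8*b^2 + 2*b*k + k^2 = (-2*b + k)*(4*b + k)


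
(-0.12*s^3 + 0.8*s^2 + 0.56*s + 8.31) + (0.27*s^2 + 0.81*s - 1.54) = -0.12*s^3 + 1.07*s^2 + 1.37*s + 6.77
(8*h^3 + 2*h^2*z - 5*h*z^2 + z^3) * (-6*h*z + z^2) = -48*h^4*z - 4*h^3*z^2 + 32*h^2*z^3 - 11*h*z^4 + z^5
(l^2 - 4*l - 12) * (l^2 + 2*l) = l^4 - 2*l^3 - 20*l^2 - 24*l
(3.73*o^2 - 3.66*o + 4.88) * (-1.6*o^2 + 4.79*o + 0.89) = -5.968*o^4 + 23.7227*o^3 - 22.0197*o^2 + 20.1178*o + 4.3432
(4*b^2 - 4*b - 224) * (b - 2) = 4*b^3 - 12*b^2 - 216*b + 448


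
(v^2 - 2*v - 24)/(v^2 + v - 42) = (v + 4)/(v + 7)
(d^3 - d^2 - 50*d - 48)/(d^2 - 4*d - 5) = (d^2 - 2*d - 48)/(d - 5)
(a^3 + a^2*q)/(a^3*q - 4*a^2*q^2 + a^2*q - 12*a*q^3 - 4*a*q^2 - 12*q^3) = a^2*(-a - q)/(q*(-a^3 + 4*a^2*q - a^2 + 12*a*q^2 + 4*a*q + 12*q^2))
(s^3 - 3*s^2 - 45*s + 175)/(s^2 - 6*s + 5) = (s^2 + 2*s - 35)/(s - 1)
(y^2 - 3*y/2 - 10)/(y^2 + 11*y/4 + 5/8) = 4*(y - 4)/(4*y + 1)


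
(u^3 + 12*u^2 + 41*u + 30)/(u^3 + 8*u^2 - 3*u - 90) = (u + 1)/(u - 3)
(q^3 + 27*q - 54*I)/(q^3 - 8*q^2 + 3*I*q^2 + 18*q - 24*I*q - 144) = (q - 3*I)/(q - 8)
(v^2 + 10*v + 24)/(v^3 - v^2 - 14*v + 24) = (v + 6)/(v^2 - 5*v + 6)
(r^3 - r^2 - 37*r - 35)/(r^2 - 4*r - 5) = (r^2 - 2*r - 35)/(r - 5)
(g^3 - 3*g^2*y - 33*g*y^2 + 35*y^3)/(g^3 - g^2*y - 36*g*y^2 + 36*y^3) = (-g^2 + 2*g*y + 35*y^2)/(-g^2 + 36*y^2)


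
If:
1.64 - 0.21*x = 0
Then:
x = 7.81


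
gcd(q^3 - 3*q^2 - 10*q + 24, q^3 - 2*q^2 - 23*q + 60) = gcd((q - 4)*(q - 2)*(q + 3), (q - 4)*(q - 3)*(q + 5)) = q - 4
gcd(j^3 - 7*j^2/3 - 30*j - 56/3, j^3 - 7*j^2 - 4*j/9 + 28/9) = j^2 - 19*j/3 - 14/3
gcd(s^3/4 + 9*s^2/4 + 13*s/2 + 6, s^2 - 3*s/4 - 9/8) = 1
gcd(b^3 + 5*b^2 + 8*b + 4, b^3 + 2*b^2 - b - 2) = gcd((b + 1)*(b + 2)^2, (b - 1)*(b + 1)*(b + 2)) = b^2 + 3*b + 2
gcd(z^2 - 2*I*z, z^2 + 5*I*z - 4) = 1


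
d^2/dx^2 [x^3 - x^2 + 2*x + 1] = 6*x - 2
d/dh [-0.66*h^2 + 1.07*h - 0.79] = 1.07 - 1.32*h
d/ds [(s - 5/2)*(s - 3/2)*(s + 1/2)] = 3*s^2 - 7*s + 7/4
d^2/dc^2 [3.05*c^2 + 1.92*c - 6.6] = 6.10000000000000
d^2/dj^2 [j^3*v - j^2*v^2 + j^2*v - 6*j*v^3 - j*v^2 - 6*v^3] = 2*v*(3*j - v + 1)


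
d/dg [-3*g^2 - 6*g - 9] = -6*g - 6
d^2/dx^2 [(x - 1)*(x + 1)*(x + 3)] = 6*x + 6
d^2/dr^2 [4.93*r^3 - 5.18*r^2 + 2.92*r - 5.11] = 29.58*r - 10.36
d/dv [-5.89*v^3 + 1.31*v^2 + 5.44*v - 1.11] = -17.67*v^2 + 2.62*v + 5.44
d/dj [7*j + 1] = 7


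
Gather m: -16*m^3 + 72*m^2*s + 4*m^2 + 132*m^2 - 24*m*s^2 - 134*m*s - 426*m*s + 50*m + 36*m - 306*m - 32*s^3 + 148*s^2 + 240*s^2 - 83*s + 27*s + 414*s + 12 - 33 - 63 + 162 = -16*m^3 + m^2*(72*s + 136) + m*(-24*s^2 - 560*s - 220) - 32*s^3 + 388*s^2 + 358*s + 78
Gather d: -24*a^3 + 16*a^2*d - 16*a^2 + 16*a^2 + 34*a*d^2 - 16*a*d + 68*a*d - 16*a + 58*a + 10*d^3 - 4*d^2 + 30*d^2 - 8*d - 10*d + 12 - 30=-24*a^3 + 42*a + 10*d^3 + d^2*(34*a + 26) + d*(16*a^2 + 52*a - 18) - 18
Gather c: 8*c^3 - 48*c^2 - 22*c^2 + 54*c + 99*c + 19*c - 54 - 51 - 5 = 8*c^3 - 70*c^2 + 172*c - 110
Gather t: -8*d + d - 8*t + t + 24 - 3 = -7*d - 7*t + 21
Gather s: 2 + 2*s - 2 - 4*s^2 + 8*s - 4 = -4*s^2 + 10*s - 4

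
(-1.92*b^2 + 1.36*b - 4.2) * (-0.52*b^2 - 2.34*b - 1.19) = 0.9984*b^4 + 3.7856*b^3 + 1.2864*b^2 + 8.2096*b + 4.998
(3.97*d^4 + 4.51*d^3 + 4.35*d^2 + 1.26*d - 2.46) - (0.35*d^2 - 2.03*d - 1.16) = 3.97*d^4 + 4.51*d^3 + 4.0*d^2 + 3.29*d - 1.3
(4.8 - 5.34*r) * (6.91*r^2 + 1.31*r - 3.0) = -36.8994*r^3 + 26.1726*r^2 + 22.308*r - 14.4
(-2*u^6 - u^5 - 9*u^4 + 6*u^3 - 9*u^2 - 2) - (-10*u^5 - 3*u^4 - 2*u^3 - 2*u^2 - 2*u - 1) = -2*u^6 + 9*u^5 - 6*u^4 + 8*u^3 - 7*u^2 + 2*u - 1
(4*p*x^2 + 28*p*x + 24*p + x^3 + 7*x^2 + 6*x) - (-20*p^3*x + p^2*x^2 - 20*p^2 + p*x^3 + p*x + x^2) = 20*p^3*x - p^2*x^2 + 20*p^2 - p*x^3 + 4*p*x^2 + 27*p*x + 24*p + x^3 + 6*x^2 + 6*x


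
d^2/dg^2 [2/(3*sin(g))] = 2*(cos(g)^2 + 1)/(3*sin(g)^3)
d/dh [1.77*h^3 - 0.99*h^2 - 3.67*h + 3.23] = 5.31*h^2 - 1.98*h - 3.67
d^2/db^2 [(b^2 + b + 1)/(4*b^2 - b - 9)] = 2*(20*b^3 + 156*b^2 + 96*b + 109)/(64*b^6 - 48*b^5 - 420*b^4 + 215*b^3 + 945*b^2 - 243*b - 729)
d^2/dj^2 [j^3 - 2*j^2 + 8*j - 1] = 6*j - 4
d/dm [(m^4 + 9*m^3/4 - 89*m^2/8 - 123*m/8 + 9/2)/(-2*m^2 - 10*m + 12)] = (-8*m^5 - 69*m^4 + 6*m^3 + 323*m^2 - 498*m - 279)/(8*(m^4 + 10*m^3 + 13*m^2 - 60*m + 36))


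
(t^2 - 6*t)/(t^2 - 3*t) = (t - 6)/(t - 3)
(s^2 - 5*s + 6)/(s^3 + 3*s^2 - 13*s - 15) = (s - 2)/(s^2 + 6*s + 5)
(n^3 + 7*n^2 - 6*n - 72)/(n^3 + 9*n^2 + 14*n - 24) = (n - 3)/(n - 1)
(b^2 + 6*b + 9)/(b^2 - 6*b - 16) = (b^2 + 6*b + 9)/(b^2 - 6*b - 16)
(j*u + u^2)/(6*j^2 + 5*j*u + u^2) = u*(j + u)/(6*j^2 + 5*j*u + u^2)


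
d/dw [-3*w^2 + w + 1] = 1 - 6*w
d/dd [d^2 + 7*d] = 2*d + 7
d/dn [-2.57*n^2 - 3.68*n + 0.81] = -5.14*n - 3.68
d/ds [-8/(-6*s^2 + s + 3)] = 8*(1 - 12*s)/(-6*s^2 + s + 3)^2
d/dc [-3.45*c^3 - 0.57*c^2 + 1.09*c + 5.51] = -10.35*c^2 - 1.14*c + 1.09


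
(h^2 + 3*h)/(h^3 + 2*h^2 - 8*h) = (h + 3)/(h^2 + 2*h - 8)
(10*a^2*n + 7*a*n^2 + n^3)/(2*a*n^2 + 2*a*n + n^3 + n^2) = (5*a + n)/(n + 1)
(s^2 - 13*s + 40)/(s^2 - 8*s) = (s - 5)/s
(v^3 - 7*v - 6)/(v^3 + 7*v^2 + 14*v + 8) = (v - 3)/(v + 4)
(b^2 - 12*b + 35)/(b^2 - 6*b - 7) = (b - 5)/(b + 1)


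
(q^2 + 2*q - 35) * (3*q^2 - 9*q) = 3*q^4 - 3*q^3 - 123*q^2 + 315*q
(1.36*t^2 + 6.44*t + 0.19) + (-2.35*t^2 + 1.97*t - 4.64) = -0.99*t^2 + 8.41*t - 4.45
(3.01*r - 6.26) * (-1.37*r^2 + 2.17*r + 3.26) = -4.1237*r^3 + 15.1079*r^2 - 3.7716*r - 20.4076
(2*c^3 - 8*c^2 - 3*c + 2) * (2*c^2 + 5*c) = 4*c^5 - 6*c^4 - 46*c^3 - 11*c^2 + 10*c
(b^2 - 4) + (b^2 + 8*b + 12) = 2*b^2 + 8*b + 8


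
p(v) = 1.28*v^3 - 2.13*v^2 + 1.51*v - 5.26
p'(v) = 3.84*v^2 - 4.26*v + 1.51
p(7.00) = 339.98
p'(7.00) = 159.85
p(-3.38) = -84.12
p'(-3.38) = 59.78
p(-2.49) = -41.99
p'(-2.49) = 35.93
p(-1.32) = -13.91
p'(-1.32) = 13.82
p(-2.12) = -30.23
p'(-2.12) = 27.80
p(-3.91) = -120.24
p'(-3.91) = 76.87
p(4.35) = 66.36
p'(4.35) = 55.64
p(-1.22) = -12.60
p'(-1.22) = 12.42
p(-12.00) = -2541.94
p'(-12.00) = 605.59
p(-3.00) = -63.52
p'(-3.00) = 48.85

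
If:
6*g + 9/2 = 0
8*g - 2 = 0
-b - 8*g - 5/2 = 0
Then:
No Solution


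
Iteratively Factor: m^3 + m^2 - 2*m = (m)*(m^2 + m - 2) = m*(m - 1)*(m + 2)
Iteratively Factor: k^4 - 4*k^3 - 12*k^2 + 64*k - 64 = (k - 4)*(k^3 - 12*k + 16) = (k - 4)*(k - 2)*(k^2 + 2*k - 8) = (k - 4)*(k - 2)*(k + 4)*(k - 2)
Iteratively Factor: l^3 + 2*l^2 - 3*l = (l - 1)*(l^2 + 3*l) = (l - 1)*(l + 3)*(l)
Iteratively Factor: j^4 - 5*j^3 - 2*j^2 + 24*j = (j + 2)*(j^3 - 7*j^2 + 12*j) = (j - 4)*(j + 2)*(j^2 - 3*j) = (j - 4)*(j - 3)*(j + 2)*(j)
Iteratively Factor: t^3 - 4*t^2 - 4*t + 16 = (t - 4)*(t^2 - 4) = (t - 4)*(t - 2)*(t + 2)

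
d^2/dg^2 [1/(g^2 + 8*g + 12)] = 2*(-g^2 - 8*g + 4*(g + 4)^2 - 12)/(g^2 + 8*g + 12)^3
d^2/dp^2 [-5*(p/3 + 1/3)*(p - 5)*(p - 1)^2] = -20*p^2 + 60*p - 40/3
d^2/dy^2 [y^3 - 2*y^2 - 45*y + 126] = 6*y - 4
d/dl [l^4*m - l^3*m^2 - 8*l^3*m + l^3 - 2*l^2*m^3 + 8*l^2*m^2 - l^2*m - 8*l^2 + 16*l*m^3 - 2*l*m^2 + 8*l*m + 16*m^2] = 4*l^3*m - 3*l^2*m^2 - 24*l^2*m + 3*l^2 - 4*l*m^3 + 16*l*m^2 - 2*l*m - 16*l + 16*m^3 - 2*m^2 + 8*m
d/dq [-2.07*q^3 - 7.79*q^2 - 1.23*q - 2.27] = -6.21*q^2 - 15.58*q - 1.23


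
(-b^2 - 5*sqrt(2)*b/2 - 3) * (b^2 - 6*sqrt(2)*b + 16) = -b^4 + 7*sqrt(2)*b^3/2 + 11*b^2 - 22*sqrt(2)*b - 48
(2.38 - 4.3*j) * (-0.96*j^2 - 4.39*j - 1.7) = 4.128*j^3 + 16.5922*j^2 - 3.1382*j - 4.046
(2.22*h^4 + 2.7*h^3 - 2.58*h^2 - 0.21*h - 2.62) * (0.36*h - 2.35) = 0.7992*h^5 - 4.245*h^4 - 7.2738*h^3 + 5.9874*h^2 - 0.4497*h + 6.157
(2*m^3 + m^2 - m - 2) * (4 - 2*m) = -4*m^4 + 6*m^3 + 6*m^2 - 8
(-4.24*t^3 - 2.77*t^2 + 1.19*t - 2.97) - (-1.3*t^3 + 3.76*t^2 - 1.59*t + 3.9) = -2.94*t^3 - 6.53*t^2 + 2.78*t - 6.87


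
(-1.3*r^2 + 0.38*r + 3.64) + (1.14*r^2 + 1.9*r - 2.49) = -0.16*r^2 + 2.28*r + 1.15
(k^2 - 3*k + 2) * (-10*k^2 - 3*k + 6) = -10*k^4 + 27*k^3 - 5*k^2 - 24*k + 12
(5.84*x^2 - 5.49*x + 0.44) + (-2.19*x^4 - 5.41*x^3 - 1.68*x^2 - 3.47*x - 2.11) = -2.19*x^4 - 5.41*x^3 + 4.16*x^2 - 8.96*x - 1.67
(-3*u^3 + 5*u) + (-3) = -3*u^3 + 5*u - 3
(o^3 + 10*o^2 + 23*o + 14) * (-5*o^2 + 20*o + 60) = -5*o^5 - 30*o^4 + 145*o^3 + 990*o^2 + 1660*o + 840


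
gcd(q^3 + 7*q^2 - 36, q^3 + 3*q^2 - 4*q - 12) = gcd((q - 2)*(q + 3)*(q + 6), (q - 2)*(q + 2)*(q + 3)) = q^2 + q - 6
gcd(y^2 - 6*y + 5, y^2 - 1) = y - 1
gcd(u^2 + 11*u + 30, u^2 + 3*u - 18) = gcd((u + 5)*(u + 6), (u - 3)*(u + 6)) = u + 6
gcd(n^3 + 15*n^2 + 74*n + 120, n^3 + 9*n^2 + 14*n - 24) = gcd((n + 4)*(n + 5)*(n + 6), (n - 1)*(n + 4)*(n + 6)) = n^2 + 10*n + 24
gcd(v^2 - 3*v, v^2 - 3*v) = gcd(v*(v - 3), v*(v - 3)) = v^2 - 3*v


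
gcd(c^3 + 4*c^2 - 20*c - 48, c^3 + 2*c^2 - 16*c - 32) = c^2 - 2*c - 8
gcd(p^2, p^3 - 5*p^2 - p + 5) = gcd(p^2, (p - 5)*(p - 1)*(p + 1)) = 1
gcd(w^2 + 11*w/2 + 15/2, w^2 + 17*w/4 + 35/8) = w + 5/2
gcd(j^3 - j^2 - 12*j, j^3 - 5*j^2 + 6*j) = j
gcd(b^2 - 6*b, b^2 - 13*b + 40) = 1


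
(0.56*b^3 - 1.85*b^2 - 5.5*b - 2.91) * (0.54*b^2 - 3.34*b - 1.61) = 0.3024*b^5 - 2.8694*b^4 + 2.3074*b^3 + 19.7771*b^2 + 18.5744*b + 4.6851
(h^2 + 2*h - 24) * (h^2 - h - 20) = h^4 + h^3 - 46*h^2 - 16*h + 480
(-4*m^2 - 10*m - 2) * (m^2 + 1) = -4*m^4 - 10*m^3 - 6*m^2 - 10*m - 2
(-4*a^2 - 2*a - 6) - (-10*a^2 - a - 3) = 6*a^2 - a - 3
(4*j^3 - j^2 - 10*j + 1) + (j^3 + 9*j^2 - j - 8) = 5*j^3 + 8*j^2 - 11*j - 7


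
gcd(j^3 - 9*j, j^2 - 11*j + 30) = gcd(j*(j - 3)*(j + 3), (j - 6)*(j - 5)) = 1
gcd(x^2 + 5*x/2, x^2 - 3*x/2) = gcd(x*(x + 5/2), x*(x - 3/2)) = x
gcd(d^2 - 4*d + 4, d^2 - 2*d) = d - 2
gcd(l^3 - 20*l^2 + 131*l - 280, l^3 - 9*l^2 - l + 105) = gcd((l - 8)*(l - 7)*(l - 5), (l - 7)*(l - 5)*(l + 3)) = l^2 - 12*l + 35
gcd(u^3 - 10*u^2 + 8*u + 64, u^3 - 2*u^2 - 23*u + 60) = u - 4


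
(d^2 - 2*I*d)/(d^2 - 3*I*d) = (d - 2*I)/(d - 3*I)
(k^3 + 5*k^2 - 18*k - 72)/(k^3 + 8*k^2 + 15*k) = (k^2 + 2*k - 24)/(k*(k + 5))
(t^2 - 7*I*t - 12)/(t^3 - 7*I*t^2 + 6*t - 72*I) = (t - 3*I)/(t^2 - 3*I*t + 18)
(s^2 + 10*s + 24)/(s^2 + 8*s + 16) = (s + 6)/(s + 4)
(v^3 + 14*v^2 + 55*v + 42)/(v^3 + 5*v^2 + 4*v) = (v^2 + 13*v + 42)/(v*(v + 4))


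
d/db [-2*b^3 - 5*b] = -6*b^2 - 5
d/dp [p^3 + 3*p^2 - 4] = 3*p*(p + 2)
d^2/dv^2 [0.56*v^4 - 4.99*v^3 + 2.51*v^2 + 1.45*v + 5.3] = 6.72*v^2 - 29.94*v + 5.02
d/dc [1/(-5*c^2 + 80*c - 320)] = 2*(c - 8)/(5*(c^2 - 16*c + 64)^2)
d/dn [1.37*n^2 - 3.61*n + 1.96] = 2.74*n - 3.61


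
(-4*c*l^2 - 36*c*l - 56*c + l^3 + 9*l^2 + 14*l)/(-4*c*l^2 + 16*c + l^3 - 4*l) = (l + 7)/(l - 2)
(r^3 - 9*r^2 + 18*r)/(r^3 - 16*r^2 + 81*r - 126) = r/(r - 7)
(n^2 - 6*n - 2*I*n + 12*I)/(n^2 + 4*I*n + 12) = (n - 6)/(n + 6*I)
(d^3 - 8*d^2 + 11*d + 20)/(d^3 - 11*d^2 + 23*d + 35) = (d - 4)/(d - 7)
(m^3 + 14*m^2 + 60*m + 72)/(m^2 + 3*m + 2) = (m^2 + 12*m + 36)/(m + 1)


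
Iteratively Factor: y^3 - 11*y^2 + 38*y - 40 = (y - 4)*(y^2 - 7*y + 10) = (y - 4)*(y - 2)*(y - 5)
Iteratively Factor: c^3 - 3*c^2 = (c)*(c^2 - 3*c) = c^2*(c - 3)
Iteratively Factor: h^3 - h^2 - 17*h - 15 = (h - 5)*(h^2 + 4*h + 3) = (h - 5)*(h + 3)*(h + 1)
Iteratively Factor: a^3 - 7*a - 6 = (a + 2)*(a^2 - 2*a - 3) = (a - 3)*(a + 2)*(a + 1)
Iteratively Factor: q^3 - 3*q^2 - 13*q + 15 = (q - 5)*(q^2 + 2*q - 3) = (q - 5)*(q - 1)*(q + 3)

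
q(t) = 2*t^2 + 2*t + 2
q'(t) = 4*t + 2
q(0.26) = 2.66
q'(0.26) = 3.04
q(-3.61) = 20.84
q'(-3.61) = -12.44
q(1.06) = 6.37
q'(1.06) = 6.24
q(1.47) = 9.26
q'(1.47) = 7.88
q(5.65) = 77.14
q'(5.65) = 24.60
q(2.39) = 18.20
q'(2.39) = 11.56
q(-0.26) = 1.62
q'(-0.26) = 0.96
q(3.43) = 32.39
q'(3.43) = 15.72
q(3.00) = 26.00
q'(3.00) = 14.00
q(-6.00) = 62.00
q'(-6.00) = -22.00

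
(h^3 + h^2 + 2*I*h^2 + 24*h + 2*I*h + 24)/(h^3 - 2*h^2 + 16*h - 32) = (h^2 + h*(1 + 6*I) + 6*I)/(h^2 + h*(-2 + 4*I) - 8*I)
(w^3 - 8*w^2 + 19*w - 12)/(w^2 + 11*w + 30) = (w^3 - 8*w^2 + 19*w - 12)/(w^2 + 11*w + 30)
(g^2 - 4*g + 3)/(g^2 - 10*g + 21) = (g - 1)/(g - 7)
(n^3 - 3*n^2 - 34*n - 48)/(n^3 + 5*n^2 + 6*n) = (n - 8)/n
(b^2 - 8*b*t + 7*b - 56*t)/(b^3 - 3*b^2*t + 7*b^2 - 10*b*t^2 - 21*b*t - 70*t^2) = (-b + 8*t)/(-b^2 + 3*b*t + 10*t^2)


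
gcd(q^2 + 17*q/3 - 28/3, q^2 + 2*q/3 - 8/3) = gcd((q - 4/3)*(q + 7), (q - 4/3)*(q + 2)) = q - 4/3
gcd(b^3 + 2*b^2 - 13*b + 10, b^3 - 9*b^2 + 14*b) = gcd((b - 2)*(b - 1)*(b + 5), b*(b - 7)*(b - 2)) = b - 2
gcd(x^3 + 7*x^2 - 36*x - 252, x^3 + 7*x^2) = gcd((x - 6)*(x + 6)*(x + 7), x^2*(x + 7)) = x + 7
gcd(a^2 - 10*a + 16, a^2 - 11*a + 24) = a - 8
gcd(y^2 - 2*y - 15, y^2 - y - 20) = y - 5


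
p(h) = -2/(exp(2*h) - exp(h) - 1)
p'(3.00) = 0.01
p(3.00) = -0.00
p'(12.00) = 0.00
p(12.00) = 0.00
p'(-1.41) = -0.18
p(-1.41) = 1.69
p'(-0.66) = 0.02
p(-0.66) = 1.60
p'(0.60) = 38.86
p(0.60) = -4.02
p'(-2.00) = -0.16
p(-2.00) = 1.79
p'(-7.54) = -0.00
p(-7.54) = 2.00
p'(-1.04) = -0.14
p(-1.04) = 1.63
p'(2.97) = 0.01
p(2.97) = -0.01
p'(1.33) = 0.55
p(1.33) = -0.21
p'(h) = -2*(-2*exp(2*h) + exp(h))/(exp(2*h) - exp(h) - 1)^2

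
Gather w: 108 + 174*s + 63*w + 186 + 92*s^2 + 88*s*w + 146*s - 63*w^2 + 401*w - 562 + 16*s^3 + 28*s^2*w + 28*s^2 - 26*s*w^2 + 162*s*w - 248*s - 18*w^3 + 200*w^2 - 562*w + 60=16*s^3 + 120*s^2 + 72*s - 18*w^3 + w^2*(137 - 26*s) + w*(28*s^2 + 250*s - 98) - 208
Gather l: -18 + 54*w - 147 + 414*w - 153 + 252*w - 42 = 720*w - 360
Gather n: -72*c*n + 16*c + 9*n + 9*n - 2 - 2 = 16*c + n*(18 - 72*c) - 4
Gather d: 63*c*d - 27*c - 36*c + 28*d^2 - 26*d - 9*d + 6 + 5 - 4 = -63*c + 28*d^2 + d*(63*c - 35) + 7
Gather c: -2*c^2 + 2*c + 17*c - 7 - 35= -2*c^2 + 19*c - 42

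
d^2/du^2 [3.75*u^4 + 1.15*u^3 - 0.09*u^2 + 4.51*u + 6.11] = 45.0*u^2 + 6.9*u - 0.18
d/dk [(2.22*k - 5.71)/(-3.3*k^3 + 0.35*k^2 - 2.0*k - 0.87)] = (14.652*k^3 - 57.306*k^2 + 3.997*k - 13.3514)/(10.89*k^6 - 2.31*k^5 + 13.3225*k^4 + 4.342*k^3 + 3.391*k^2 + 3.48*k + 0.7569)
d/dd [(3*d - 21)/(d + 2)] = 27/(d + 2)^2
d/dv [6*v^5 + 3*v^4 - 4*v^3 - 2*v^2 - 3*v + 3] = 30*v^4 + 12*v^3 - 12*v^2 - 4*v - 3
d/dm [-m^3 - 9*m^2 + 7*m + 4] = -3*m^2 - 18*m + 7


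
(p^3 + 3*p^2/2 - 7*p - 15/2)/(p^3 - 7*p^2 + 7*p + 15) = (2*p^2 + p - 15)/(2*(p^2 - 8*p + 15))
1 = 1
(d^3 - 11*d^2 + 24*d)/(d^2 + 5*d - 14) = d*(d^2 - 11*d + 24)/(d^2 + 5*d - 14)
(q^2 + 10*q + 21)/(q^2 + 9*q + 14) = (q + 3)/(q + 2)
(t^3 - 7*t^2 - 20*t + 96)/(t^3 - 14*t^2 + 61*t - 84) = (t^2 - 4*t - 32)/(t^2 - 11*t + 28)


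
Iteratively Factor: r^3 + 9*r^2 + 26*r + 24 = (r + 3)*(r^2 + 6*r + 8) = (r + 3)*(r + 4)*(r + 2)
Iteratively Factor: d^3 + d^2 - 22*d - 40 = (d - 5)*(d^2 + 6*d + 8) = (d - 5)*(d + 2)*(d + 4)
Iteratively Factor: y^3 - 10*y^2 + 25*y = (y - 5)*(y^2 - 5*y) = (y - 5)^2*(y)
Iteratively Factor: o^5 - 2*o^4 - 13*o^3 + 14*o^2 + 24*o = (o - 2)*(o^4 - 13*o^2 - 12*o) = (o - 2)*(o + 3)*(o^3 - 3*o^2 - 4*o) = (o - 4)*(o - 2)*(o + 3)*(o^2 + o) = o*(o - 4)*(o - 2)*(o + 3)*(o + 1)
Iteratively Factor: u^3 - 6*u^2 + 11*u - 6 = (u - 1)*(u^2 - 5*u + 6) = (u - 3)*(u - 1)*(u - 2)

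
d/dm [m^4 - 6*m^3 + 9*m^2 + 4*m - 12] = 4*m^3 - 18*m^2 + 18*m + 4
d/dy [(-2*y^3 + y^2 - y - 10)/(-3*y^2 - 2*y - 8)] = (6*y^4 + 8*y^3 + 43*y^2 - 76*y - 12)/(9*y^4 + 12*y^3 + 52*y^2 + 32*y + 64)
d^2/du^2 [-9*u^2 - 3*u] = -18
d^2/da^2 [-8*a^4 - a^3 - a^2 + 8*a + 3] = -96*a^2 - 6*a - 2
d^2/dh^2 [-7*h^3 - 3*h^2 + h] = -42*h - 6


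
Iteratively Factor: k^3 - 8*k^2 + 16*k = (k - 4)*(k^2 - 4*k) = (k - 4)^2*(k)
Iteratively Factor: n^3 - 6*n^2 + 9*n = (n - 3)*(n^2 - 3*n) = n*(n - 3)*(n - 3)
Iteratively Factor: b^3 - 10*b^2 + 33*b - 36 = (b - 4)*(b^2 - 6*b + 9) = (b - 4)*(b - 3)*(b - 3)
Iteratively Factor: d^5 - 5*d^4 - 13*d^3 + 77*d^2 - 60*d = (d - 5)*(d^4 - 13*d^2 + 12*d) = (d - 5)*(d - 3)*(d^3 + 3*d^2 - 4*d) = d*(d - 5)*(d - 3)*(d^2 + 3*d - 4) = d*(d - 5)*(d - 3)*(d - 1)*(d + 4)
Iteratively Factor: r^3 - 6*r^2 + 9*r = (r - 3)*(r^2 - 3*r) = (r - 3)^2*(r)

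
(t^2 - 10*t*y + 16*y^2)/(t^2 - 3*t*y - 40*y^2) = (t - 2*y)/(t + 5*y)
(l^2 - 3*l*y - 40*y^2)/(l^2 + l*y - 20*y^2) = (-l + 8*y)/(-l + 4*y)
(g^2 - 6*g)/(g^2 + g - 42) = g/(g + 7)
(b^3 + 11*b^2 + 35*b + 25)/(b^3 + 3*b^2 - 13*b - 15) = (b + 5)/(b - 3)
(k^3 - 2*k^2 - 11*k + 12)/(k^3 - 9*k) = (k^2 - 5*k + 4)/(k*(k - 3))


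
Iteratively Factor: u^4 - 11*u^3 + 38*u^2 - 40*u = (u - 5)*(u^3 - 6*u^2 + 8*u) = u*(u - 5)*(u^2 - 6*u + 8) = u*(u - 5)*(u - 4)*(u - 2)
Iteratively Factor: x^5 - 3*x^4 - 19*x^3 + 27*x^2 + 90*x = (x)*(x^4 - 3*x^3 - 19*x^2 + 27*x + 90) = x*(x + 2)*(x^3 - 5*x^2 - 9*x + 45) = x*(x - 3)*(x + 2)*(x^2 - 2*x - 15) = x*(x - 3)*(x + 2)*(x + 3)*(x - 5)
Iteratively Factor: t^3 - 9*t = (t + 3)*(t^2 - 3*t) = t*(t + 3)*(t - 3)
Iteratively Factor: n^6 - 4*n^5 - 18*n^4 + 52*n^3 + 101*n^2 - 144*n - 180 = (n + 3)*(n^5 - 7*n^4 + 3*n^3 + 43*n^2 - 28*n - 60) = (n + 1)*(n + 3)*(n^4 - 8*n^3 + 11*n^2 + 32*n - 60) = (n - 3)*(n + 1)*(n + 3)*(n^3 - 5*n^2 - 4*n + 20) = (n - 5)*(n - 3)*(n + 1)*(n + 3)*(n^2 - 4) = (n - 5)*(n - 3)*(n - 2)*(n + 1)*(n + 3)*(n + 2)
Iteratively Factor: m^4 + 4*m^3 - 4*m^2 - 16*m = (m)*(m^3 + 4*m^2 - 4*m - 16) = m*(m - 2)*(m^2 + 6*m + 8) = m*(m - 2)*(m + 4)*(m + 2)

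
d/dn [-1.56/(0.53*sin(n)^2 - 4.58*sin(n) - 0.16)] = (1.6536*sin(n) - 7.1448)*cos(n)/(-0.53*sin(n)^2 + 4.58*sin(n) + 0.16)^2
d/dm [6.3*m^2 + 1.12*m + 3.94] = 12.6*m + 1.12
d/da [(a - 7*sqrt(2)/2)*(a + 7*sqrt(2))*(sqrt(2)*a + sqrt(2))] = 3*sqrt(2)*a^2 + 2*sqrt(2)*a + 14*a - 49*sqrt(2) + 7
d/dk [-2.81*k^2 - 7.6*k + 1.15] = -5.62*k - 7.6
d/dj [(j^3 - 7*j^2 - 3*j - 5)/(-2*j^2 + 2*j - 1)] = (-2*j^4 + 4*j^3 - 23*j^2 - 6*j + 13)/(4*j^4 - 8*j^3 + 8*j^2 - 4*j + 1)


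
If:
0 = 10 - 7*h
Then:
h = 10/7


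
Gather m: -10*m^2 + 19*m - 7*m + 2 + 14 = -10*m^2 + 12*m + 16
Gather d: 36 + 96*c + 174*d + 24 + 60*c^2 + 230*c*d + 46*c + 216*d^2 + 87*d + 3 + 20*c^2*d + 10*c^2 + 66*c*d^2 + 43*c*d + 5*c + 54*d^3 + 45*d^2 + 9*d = 70*c^2 + 147*c + 54*d^3 + d^2*(66*c + 261) + d*(20*c^2 + 273*c + 270) + 63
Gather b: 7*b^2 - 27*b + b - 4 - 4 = 7*b^2 - 26*b - 8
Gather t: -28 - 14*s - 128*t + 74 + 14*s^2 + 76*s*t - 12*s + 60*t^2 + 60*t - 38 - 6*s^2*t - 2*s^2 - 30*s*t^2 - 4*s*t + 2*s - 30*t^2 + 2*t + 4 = 12*s^2 - 24*s + t^2*(30 - 30*s) + t*(-6*s^2 + 72*s - 66) + 12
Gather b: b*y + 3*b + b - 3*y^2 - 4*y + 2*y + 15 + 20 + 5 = b*(y + 4) - 3*y^2 - 2*y + 40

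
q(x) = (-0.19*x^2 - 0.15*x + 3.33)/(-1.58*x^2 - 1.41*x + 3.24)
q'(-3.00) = -0.51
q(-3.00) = -0.31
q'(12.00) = 0.00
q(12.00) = 0.11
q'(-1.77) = -19.66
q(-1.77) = 3.82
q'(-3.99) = -0.12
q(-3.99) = -0.06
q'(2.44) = 0.29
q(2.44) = -0.19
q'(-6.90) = -0.02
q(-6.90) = 0.08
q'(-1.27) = -1.22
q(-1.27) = 1.29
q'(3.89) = 0.06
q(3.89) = 0.00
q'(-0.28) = 0.13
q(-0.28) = 0.96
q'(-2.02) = -112.10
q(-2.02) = -7.96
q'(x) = (-0.38*x - 0.15)/(-1.58*x^2 - 1.41*x + 3.24) + (3.16*x + 1.41)*(-0.19*x^2 - 0.15*x + 3.33)/(-1.58*x^2 - 1.41*x + 3.24)^2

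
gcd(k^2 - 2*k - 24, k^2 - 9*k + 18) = k - 6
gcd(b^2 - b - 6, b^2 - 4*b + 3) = b - 3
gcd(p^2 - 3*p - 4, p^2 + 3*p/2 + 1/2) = p + 1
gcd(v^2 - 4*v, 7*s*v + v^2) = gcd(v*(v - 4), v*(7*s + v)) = v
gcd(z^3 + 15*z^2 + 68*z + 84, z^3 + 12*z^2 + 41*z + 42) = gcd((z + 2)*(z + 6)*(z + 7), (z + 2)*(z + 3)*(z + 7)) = z^2 + 9*z + 14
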